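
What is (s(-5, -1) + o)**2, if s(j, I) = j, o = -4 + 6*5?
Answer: 441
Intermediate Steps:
o = 26 (o = -4 + 30 = 26)
(s(-5, -1) + o)**2 = (-5 + 26)**2 = 21**2 = 441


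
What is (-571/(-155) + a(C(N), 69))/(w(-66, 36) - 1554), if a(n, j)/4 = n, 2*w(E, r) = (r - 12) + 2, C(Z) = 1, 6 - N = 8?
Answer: -1191/238855 ≈ -0.0049863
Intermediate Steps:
N = -2 (N = 6 - 1*8 = 6 - 8 = -2)
w(E, r) = -5 + r/2 (w(E, r) = ((r - 12) + 2)/2 = ((-12 + r) + 2)/2 = (-10 + r)/2 = -5 + r/2)
a(n, j) = 4*n
(-571/(-155) + a(C(N), 69))/(w(-66, 36) - 1554) = (-571/(-155) + 4*1)/((-5 + (½)*36) - 1554) = (-571*(-1/155) + 4)/((-5 + 18) - 1554) = (571/155 + 4)/(13 - 1554) = (1191/155)/(-1541) = (1191/155)*(-1/1541) = -1191/238855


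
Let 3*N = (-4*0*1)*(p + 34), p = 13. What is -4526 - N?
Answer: -4526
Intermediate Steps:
N = 0 (N = ((-4*0*1)*(13 + 34))/3 = ((0*1)*47)/3 = (0*47)/3 = (1/3)*0 = 0)
-4526 - N = -4526 - 1*0 = -4526 + 0 = -4526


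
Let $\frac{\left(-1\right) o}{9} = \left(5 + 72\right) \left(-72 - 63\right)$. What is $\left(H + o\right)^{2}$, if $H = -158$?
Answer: $8722999609$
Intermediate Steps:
$o = 93555$ ($o = - 9 \left(5 + 72\right) \left(-72 - 63\right) = - 9 \cdot 77 \left(-135\right) = \left(-9\right) \left(-10395\right) = 93555$)
$\left(H + o\right)^{2} = \left(-158 + 93555\right)^{2} = 93397^{2} = 8722999609$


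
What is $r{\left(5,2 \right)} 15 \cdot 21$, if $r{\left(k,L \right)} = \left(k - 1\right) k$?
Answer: $6300$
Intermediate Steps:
$r{\left(k,L \right)} = k \left(-1 + k\right)$ ($r{\left(k,L \right)} = \left(-1 + k\right) k = k \left(-1 + k\right)$)
$r{\left(5,2 \right)} 15 \cdot 21 = 5 \left(-1 + 5\right) 15 \cdot 21 = 5 \cdot 4 \cdot 15 \cdot 21 = 20 \cdot 15 \cdot 21 = 300 \cdot 21 = 6300$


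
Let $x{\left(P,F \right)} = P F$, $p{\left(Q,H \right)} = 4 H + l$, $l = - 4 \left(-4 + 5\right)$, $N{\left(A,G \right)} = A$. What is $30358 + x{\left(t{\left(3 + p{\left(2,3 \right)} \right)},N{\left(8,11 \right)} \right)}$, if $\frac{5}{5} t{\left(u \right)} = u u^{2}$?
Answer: $41006$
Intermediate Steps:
$l = -4$ ($l = \left(-4\right) 1 = -4$)
$p{\left(Q,H \right)} = -4 + 4 H$ ($p{\left(Q,H \right)} = 4 H - 4 = -4 + 4 H$)
$t{\left(u \right)} = u^{3}$ ($t{\left(u \right)} = u u^{2} = u^{3}$)
$x{\left(P,F \right)} = F P$
$30358 + x{\left(t{\left(3 + p{\left(2,3 \right)} \right)},N{\left(8,11 \right)} \right)} = 30358 + 8 \left(3 + \left(-4 + 4 \cdot 3\right)\right)^{3} = 30358 + 8 \left(3 + \left(-4 + 12\right)\right)^{3} = 30358 + 8 \left(3 + 8\right)^{3} = 30358 + 8 \cdot 11^{3} = 30358 + 8 \cdot 1331 = 30358 + 10648 = 41006$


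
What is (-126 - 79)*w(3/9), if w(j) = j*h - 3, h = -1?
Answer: 2050/3 ≈ 683.33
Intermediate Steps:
w(j) = -3 - j (w(j) = j*(-1) - 3 = -j - 3 = -3 - j)
(-126 - 79)*w(3/9) = (-126 - 79)*(-3 - 3/9) = -205*(-3 - 3/9) = -205*(-3 - 1*⅓) = -205*(-3 - ⅓) = -205*(-10/3) = 2050/3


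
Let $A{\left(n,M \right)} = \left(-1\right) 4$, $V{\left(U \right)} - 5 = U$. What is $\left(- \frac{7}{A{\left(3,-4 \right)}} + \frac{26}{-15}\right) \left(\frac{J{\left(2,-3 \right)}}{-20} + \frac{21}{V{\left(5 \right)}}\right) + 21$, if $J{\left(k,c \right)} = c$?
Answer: $\frac{1683}{80} \approx 21.038$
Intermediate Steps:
$V{\left(U \right)} = 5 + U$
$A{\left(n,M \right)} = -4$
$\left(- \frac{7}{A{\left(3,-4 \right)}} + \frac{26}{-15}\right) \left(\frac{J{\left(2,-3 \right)}}{-20} + \frac{21}{V{\left(5 \right)}}\right) + 21 = \left(- \frac{7}{-4} + \frac{26}{-15}\right) \left(- \frac{3}{-20} + \frac{21}{5 + 5}\right) + 21 = \left(\left(-7\right) \left(- \frac{1}{4}\right) + 26 \left(- \frac{1}{15}\right)\right) \left(\left(-3\right) \left(- \frac{1}{20}\right) + \frac{21}{10}\right) + 21 = \left(\frac{7}{4} - \frac{26}{15}\right) \left(\frac{3}{20} + 21 \cdot \frac{1}{10}\right) + 21 = \frac{\frac{3}{20} + \frac{21}{10}}{60} + 21 = \frac{1}{60} \cdot \frac{9}{4} + 21 = \frac{3}{80} + 21 = \frac{1683}{80}$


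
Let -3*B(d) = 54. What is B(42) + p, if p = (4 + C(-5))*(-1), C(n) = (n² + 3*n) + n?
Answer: -27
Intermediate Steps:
C(n) = n² + 4*n
B(d) = -18 (B(d) = -⅓*54 = -18)
p = -9 (p = (4 - 5*(4 - 5))*(-1) = (4 - 5*(-1))*(-1) = (4 + 5)*(-1) = 9*(-1) = -9)
B(42) + p = -18 - 9 = -27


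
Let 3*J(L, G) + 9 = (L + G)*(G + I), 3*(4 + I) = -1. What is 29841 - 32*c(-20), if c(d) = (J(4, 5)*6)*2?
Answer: 30225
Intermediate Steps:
I = -13/3 (I = -4 + (1/3)*(-1) = -4 - 1/3 = -13/3 ≈ -4.3333)
J(L, G) = -3 + (-13/3 + G)*(G + L)/3 (J(L, G) = -3 + ((L + G)*(G - 13/3))/3 = -3 + ((G + L)*(-13/3 + G))/3 = -3 + ((-13/3 + G)*(G + L))/3 = -3 + (-13/3 + G)*(G + L)/3)
c(d) = -12 (c(d) = ((-3 - 13/9*5 - 13/9*4 + (1/3)*5**2 + (1/3)*5*4)*6)*2 = ((-3 - 65/9 - 52/9 + (1/3)*25 + 20/3)*6)*2 = ((-3 - 65/9 - 52/9 + 25/3 + 20/3)*6)*2 = -1*6*2 = -6*2 = -12)
29841 - 32*c(-20) = 29841 - 32*(-12) = 29841 + 384 = 30225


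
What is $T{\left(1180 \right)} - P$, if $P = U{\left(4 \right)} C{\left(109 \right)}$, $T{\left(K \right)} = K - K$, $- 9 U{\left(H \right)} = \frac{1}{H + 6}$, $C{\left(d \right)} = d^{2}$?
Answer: $\frac{11881}{90} \approx 132.01$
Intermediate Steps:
$U{\left(H \right)} = - \frac{1}{9 \left(6 + H\right)}$ ($U{\left(H \right)} = - \frac{1}{9 \left(H + 6\right)} = - \frac{1}{9 \left(6 + H\right)}$)
$T{\left(K \right)} = 0$
$P = - \frac{11881}{90}$ ($P = - \frac{1}{54 + 9 \cdot 4} \cdot 109^{2} = - \frac{1}{54 + 36} \cdot 11881 = - \frac{1}{90} \cdot 11881 = \left(-1\right) \frac{1}{90} \cdot 11881 = \left(- \frac{1}{90}\right) 11881 = - \frac{11881}{90} \approx -132.01$)
$T{\left(1180 \right)} - P = 0 - - \frac{11881}{90} = 0 + \frac{11881}{90} = \frac{11881}{90}$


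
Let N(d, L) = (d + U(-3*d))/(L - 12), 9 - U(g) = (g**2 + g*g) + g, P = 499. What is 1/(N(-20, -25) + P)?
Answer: 37/25734 ≈ 0.0014378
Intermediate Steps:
U(g) = 9 - g - 2*g**2 (U(g) = 9 - ((g**2 + g*g) + g) = 9 - ((g**2 + g**2) + g) = 9 - (2*g**2 + g) = 9 - (g + 2*g**2) = 9 + (-g - 2*g**2) = 9 - g - 2*g**2)
N(d, L) = (9 - 18*d**2 + 4*d)/(-12 + L) (N(d, L) = (d + (9 - (-3)*d - 2*9*d**2))/(L - 12) = (d + (9 + 3*d - 18*d**2))/(-12 + L) = (d + (9 - 18*d**2 + 3*d))/(-12 + L) = (9 - 18*d**2 + 4*d)/(-12 + L))
1/(N(-20, -25) + P) = 1/((9 - 18*(-20)**2 + 4*(-20))/(-12 - 25) + 499) = 1/((9 - 18*400 - 80)/(-37) + 499) = 1/(-(9 - 7200 - 80)/37 + 499) = 1/(-1/37*(-7271) + 499) = 1/(7271/37 + 499) = 1/(25734/37) = 37/25734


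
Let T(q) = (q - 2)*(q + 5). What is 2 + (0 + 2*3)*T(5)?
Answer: 182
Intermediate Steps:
T(q) = (-2 + q)*(5 + q)
2 + (0 + 2*3)*T(5) = 2 + (0 + 2*3)*(-10 + 5² + 3*5) = 2 + (0 + 6)*(-10 + 25 + 15) = 2 + 6*30 = 2 + 180 = 182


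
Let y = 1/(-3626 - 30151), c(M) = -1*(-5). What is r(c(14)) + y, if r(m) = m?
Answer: 168884/33777 ≈ 5.0000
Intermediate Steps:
c(M) = 5
y = -1/33777 (y = 1/(-33777) = -1/33777 ≈ -2.9606e-5)
r(c(14)) + y = 5 - 1/33777 = 168884/33777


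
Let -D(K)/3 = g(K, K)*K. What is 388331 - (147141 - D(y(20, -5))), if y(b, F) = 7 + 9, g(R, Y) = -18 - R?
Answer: 242822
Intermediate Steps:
y(b, F) = 16
D(K) = -3*K*(-18 - K) (D(K) = -3*(-18 - K)*K = -3*K*(-18 - K))
388331 - (147141 - D(y(20, -5))) = 388331 - (147141 - 3*16*(18 + 16)) = 388331 - (147141 - 3*16*34) = 388331 - (147141 - 1*1632) = 388331 - (147141 - 1632) = 388331 - 1*145509 = 388331 - 145509 = 242822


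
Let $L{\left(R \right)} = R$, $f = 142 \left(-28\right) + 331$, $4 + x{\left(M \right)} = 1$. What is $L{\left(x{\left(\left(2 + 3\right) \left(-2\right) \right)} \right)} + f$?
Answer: $-3648$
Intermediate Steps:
$x{\left(M \right)} = -3$ ($x{\left(M \right)} = -4 + 1 = -3$)
$f = -3645$ ($f = -3976 + 331 = -3645$)
$L{\left(x{\left(\left(2 + 3\right) \left(-2\right) \right)} \right)} + f = -3 - 3645 = -3648$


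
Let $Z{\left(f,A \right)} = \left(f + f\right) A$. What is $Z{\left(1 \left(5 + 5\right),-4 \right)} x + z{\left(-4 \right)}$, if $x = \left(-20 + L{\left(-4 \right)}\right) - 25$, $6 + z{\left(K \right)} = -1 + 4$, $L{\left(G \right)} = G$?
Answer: $3917$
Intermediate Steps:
$z{\left(K \right)} = -3$ ($z{\left(K \right)} = -6 + \left(-1 + 4\right) = -6 + 3 = -3$)
$Z{\left(f,A \right)} = 2 A f$ ($Z{\left(f,A \right)} = 2 f A = 2 A f$)
$x = -49$ ($x = \left(-20 - 4\right) - 25 = -24 - 25 = -49$)
$Z{\left(1 \left(5 + 5\right),-4 \right)} x + z{\left(-4 \right)} = 2 \left(-4\right) 1 \left(5 + 5\right) \left(-49\right) - 3 = 2 \left(-4\right) 1 \cdot 10 \left(-49\right) - 3 = 2 \left(-4\right) 10 \left(-49\right) - 3 = \left(-80\right) \left(-49\right) - 3 = 3920 - 3 = 3917$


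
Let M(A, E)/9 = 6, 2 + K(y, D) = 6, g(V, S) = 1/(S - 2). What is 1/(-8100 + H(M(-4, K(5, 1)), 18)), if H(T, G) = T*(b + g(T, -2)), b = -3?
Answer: -2/16551 ≈ -0.00012084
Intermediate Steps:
g(V, S) = 1/(-2 + S)
K(y, D) = 4 (K(y, D) = -2 + 6 = 4)
M(A, E) = 54 (M(A, E) = 9*6 = 54)
H(T, G) = -13*T/4 (H(T, G) = T*(-3 + 1/(-2 - 2)) = T*(-3 + 1/(-4)) = T*(-3 - 1/4) = T*(-13/4) = -13*T/4)
1/(-8100 + H(M(-4, K(5, 1)), 18)) = 1/(-8100 - 13/4*54) = 1/(-8100 - 351/2) = 1/(-16551/2) = -2/16551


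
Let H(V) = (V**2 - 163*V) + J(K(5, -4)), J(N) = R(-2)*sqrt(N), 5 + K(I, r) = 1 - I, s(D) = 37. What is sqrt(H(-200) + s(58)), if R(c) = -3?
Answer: sqrt(72637 - 9*I) ≈ 269.51 - 0.017*I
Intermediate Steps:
K(I, r) = -4 - I (K(I, r) = -5 + (1 - I) = -4 - I)
J(N) = -3*sqrt(N)
H(V) = V**2 - 163*V - 9*I (H(V) = (V**2 - 163*V) - 3*sqrt(-4 - 1*5) = (V**2 - 163*V) - 3*sqrt(-4 - 5) = (V**2 - 163*V) - 9*I = V**2 - 163*V - 9*I)
sqrt(H(-200) + s(58)) = sqrt(((-200)**2 - 163*(-200) - 9*I) + 37) = sqrt((40000 + 32600 - 9*I) + 37) = sqrt((72600 - 9*I) + 37) = sqrt(72637 - 9*I)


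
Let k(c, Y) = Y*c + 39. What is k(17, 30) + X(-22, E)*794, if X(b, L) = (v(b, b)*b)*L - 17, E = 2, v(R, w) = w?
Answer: 755643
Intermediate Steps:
k(c, Y) = 39 + Y*c
X(b, L) = -17 + L*b**2 (X(b, L) = (b*b)*L - 17 = b**2*L - 17 = L*b**2 - 17 = -17 + L*b**2)
k(17, 30) + X(-22, E)*794 = (39 + 30*17) + (-17 + 2*(-22)**2)*794 = (39 + 510) + (-17 + 2*484)*794 = 549 + (-17 + 968)*794 = 549 + 951*794 = 549 + 755094 = 755643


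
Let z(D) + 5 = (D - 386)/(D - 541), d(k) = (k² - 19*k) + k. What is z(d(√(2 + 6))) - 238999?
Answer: -67278710106/281497 + 5580*√2/281497 ≈ -2.3900e+5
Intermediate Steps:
d(k) = k² - 18*k
z(D) = -5 + (-386 + D)/(-541 + D) (z(D) = -5 + (D - 386)/(D - 541) = -5 + (-386 + D)/(-541 + D))
z(d(√(2 + 6))) - 238999 = (2319 - 4*√(2 + 6)*(-18 + √(2 + 6)))/(-541 + √(2 + 6)*(-18 + √(2 + 6))) - 238999 = (2319 - 4*√8*(-18 + √8))/(-541 + √8*(-18 + √8)) - 238999 = (2319 - 4*2*√2*(-18 + 2*√2))/(-541 + (2*√2)*(-18 + 2*√2)) - 238999 = (2319 - 8*√2*(-18 + 2*√2))/(-541 + 2*√2*(-18 + 2*√2)) - 238999 = -238999 + (2319 - 8*√2*(-18 + 2*√2))/(-541 + 2*√2*(-18 + 2*√2))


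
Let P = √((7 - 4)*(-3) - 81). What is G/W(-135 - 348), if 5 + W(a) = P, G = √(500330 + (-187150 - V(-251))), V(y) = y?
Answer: -√313431/23 - 3*I*√3134310/115 ≈ -24.341 - 46.184*I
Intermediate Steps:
P = 3*I*√10 (P = √(3*(-3) - 81) = √(-9 - 81) = √(-90) = 3*I*√10 ≈ 9.4868*I)
G = √313431 (G = √(500330 + (-187150 - 1*(-251))) = √(500330 + (-187150 + 251)) = √(500330 - 186899) = √313431 ≈ 559.85)
W(a) = -5 + 3*I*√10
G/W(-135 - 348) = √313431/(-5 + 3*I*√10)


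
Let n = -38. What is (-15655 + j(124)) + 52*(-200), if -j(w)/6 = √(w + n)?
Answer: -26055 - 6*√86 ≈ -26111.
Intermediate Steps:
j(w) = -6*√(-38 + w) (j(w) = -6*√(w - 38) = -6*√(-38 + w))
(-15655 + j(124)) + 52*(-200) = (-15655 - 6*√(-38 + 124)) + 52*(-200) = (-15655 - 6*√86) - 10400 = -26055 - 6*√86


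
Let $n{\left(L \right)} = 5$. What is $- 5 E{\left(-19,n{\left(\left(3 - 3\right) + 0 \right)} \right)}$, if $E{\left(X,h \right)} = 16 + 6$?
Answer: $-110$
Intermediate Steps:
$E{\left(X,h \right)} = 22$
$- 5 E{\left(-19,n{\left(\left(3 - 3\right) + 0 \right)} \right)} = \left(-5\right) 22 = -110$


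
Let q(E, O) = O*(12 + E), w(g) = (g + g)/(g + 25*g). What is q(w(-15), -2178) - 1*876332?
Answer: -11734262/13 ≈ -9.0264e+5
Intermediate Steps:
w(g) = 1/13 (w(g) = (2*g)/((26*g)) = (2*g)*(1/(26*g)) = 1/13)
q(w(-15), -2178) - 1*876332 = -2178*(12 + 1/13) - 1*876332 = -2178*157/13 - 876332 = -341946/13 - 876332 = -11734262/13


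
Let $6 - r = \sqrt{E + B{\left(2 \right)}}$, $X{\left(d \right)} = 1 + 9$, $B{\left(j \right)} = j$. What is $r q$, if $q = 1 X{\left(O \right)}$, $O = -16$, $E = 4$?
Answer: $60 - 10 \sqrt{6} \approx 35.505$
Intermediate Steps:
$X{\left(d \right)} = 10$
$q = 10$ ($q = 1 \cdot 10 = 10$)
$r = 6 - \sqrt{6}$ ($r = 6 - \sqrt{4 + 2} = 6 - \sqrt{6} \approx 3.5505$)
$r q = \left(6 - \sqrt{6}\right) 10 = 60 - 10 \sqrt{6}$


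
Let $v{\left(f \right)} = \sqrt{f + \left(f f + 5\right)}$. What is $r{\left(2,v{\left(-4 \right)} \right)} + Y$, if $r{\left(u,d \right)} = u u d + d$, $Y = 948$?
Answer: $948 + 5 \sqrt{17} \approx 968.62$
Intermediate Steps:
$v{\left(f \right)} = \sqrt{5 + f + f^{2}}$ ($v{\left(f \right)} = \sqrt{f + \left(f^{2} + 5\right)} = \sqrt{f + \left(5 + f^{2}\right)} = \sqrt{5 + f + f^{2}}$)
$r{\left(u,d \right)} = d + d u^{2}$ ($r{\left(u,d \right)} = u^{2} d + d = d u^{2} + d = d + d u^{2}$)
$r{\left(2,v{\left(-4 \right)} \right)} + Y = \sqrt{5 - 4 + \left(-4\right)^{2}} \left(1 + 2^{2}\right) + 948 = \sqrt{5 - 4 + 16} \left(1 + 4\right) + 948 = \sqrt{17} \cdot 5 + 948 = 5 \sqrt{17} + 948 = 948 + 5 \sqrt{17}$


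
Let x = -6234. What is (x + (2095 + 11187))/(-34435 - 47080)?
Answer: -7048/81515 ≈ -0.086463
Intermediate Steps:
(x + (2095 + 11187))/(-34435 - 47080) = (-6234 + (2095 + 11187))/(-34435 - 47080) = (-6234 + 13282)/(-81515) = 7048*(-1/81515) = -7048/81515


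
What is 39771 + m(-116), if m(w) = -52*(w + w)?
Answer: 51835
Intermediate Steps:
m(w) = -104*w
39771 + m(-116) = 39771 - 104*(-116) = 39771 + 12064 = 51835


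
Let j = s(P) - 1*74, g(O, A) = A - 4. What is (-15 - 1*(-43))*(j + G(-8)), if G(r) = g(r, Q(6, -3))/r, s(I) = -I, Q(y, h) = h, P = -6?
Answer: -3759/2 ≈ -1879.5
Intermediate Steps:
g(O, A) = -4 + A
G(r) = -7/r (G(r) = (-4 - 3)/r = -7/r)
j = -68 (j = -1*(-6) - 1*74 = 6 - 74 = -68)
(-15 - 1*(-43))*(j + G(-8)) = (-15 - 1*(-43))*(-68 - 7/(-8)) = (-15 + 43)*(-68 - 7*(-⅛)) = 28*(-68 + 7/8) = 28*(-537/8) = -3759/2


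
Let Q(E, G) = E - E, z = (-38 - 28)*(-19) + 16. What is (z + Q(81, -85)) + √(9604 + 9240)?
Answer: 1270 + 2*√4711 ≈ 1407.3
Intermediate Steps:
z = 1270 (z = -66*(-19) + 16 = 1254 + 16 = 1270)
Q(E, G) = 0
(z + Q(81, -85)) + √(9604 + 9240) = (1270 + 0) + √(9604 + 9240) = 1270 + √18844 = 1270 + 2*√4711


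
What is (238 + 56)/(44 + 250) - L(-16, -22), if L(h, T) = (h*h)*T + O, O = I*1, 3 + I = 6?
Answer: 5630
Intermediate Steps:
I = 3 (I = -3 + 6 = 3)
O = 3 (O = 3*1 = 3)
L(h, T) = 3 + T*h² (L(h, T) = (h*h)*T + 3 = h²*T + 3 = T*h² + 3 = 3 + T*h²)
(238 + 56)/(44 + 250) - L(-16, -22) = (238 + 56)/(44 + 250) - (3 - 22*(-16)²) = 294/294 - (3 - 22*256) = 294*(1/294) - (3 - 5632) = 1 - 1*(-5629) = 1 + 5629 = 5630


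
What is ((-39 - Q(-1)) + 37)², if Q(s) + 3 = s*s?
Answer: 0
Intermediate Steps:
Q(s) = -3 + s² (Q(s) = -3 + s*s = -3 + s²)
((-39 - Q(-1)) + 37)² = ((-39 - (-3 + (-1)²)) + 37)² = ((-39 - (-3 + 1)) + 37)² = ((-39 - 1*(-2)) + 37)² = ((-39 + 2) + 37)² = (-37 + 37)² = 0² = 0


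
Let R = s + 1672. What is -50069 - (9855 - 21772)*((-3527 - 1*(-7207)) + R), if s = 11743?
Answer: 203671046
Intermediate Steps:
R = 13415 (R = 11743 + 1672 = 13415)
-50069 - (9855 - 21772)*((-3527 - 1*(-7207)) + R) = -50069 - (9855 - 21772)*((-3527 - 1*(-7207)) + 13415) = -50069 - (-11917)*((-3527 + 7207) + 13415) = -50069 - (-11917)*(3680 + 13415) = -50069 - (-11917)*17095 = -50069 - 1*(-203721115) = -50069 + 203721115 = 203671046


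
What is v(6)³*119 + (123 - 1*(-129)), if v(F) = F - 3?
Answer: 3465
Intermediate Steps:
v(F) = -3 + F
v(6)³*119 + (123 - 1*(-129)) = (-3 + 6)³*119 + (123 - 1*(-129)) = 3³*119 + (123 + 129) = 27*119 + 252 = 3213 + 252 = 3465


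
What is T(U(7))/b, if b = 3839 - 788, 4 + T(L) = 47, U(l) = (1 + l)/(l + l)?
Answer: 43/3051 ≈ 0.014094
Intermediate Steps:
U(l) = (1 + l)/(2*l) (U(l) = (1 + l)/((2*l)) = (1 + l)*(1/(2*l)) = (1 + l)/(2*l))
T(L) = 43 (T(L) = -4 + 47 = 43)
b = 3051
T(U(7))/b = 43/3051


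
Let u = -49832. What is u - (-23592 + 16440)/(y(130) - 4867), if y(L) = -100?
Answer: -247522696/4967 ≈ -49833.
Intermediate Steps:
u - (-23592 + 16440)/(y(130) - 4867) = -49832 - (-23592 + 16440)/(-100 - 4867) = -49832 - (-7152)/(-4967) = -49832 - (-7152)*(-1)/4967 = -49832 - 1*7152/4967 = -49832 - 7152/4967 = -247522696/4967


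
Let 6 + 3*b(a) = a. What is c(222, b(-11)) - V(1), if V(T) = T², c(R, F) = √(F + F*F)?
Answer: -1 + √238/3 ≈ 4.1424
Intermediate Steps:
b(a) = -2 + a/3
c(R, F) = √(F + F²)
c(222, b(-11)) - V(1) = √((-2 + (⅓)*(-11))*(1 + (-2 + (⅓)*(-11)))) - 1*1² = √((-2 - 11/3)*(1 + (-2 - 11/3))) - 1*1 = √(-17*(1 - 17/3)/3) - 1 = √(-17/3*(-14/3)) - 1 = √(238/9) - 1 = √238/3 - 1 = -1 + √238/3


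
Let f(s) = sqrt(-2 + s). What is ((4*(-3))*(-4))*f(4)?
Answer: 48*sqrt(2) ≈ 67.882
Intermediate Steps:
((4*(-3))*(-4))*f(4) = ((4*(-3))*(-4))*sqrt(-2 + 4) = (-12*(-4))*sqrt(2) = 48*sqrt(2)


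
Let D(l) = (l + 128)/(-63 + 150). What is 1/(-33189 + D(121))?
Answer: -29/962398 ≈ -3.0133e-5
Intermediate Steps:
D(l) = 128/87 + l/87 (D(l) = (128 + l)/87 = (128 + l)*(1/87) = 128/87 + l/87)
1/(-33189 + D(121)) = 1/(-33189 + (128/87 + (1/87)*121)) = 1/(-33189 + (128/87 + 121/87)) = 1/(-33189 + 83/29) = 1/(-962398/29) = -29/962398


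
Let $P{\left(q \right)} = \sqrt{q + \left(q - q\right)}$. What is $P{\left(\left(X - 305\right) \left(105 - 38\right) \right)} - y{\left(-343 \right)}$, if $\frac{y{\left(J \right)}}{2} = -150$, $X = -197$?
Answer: $300 + i \sqrt{33634} \approx 300.0 + 183.4 i$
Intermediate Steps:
$y{\left(J \right)} = -300$ ($y{\left(J \right)} = 2 \left(-150\right) = -300$)
$P{\left(q \right)} = \sqrt{q}$ ($P{\left(q \right)} = \sqrt{q + 0} = \sqrt{q}$)
$P{\left(\left(X - 305\right) \left(105 - 38\right) \right)} - y{\left(-343 \right)} = \sqrt{\left(-197 - 305\right) \left(105 - 38\right)} - -300 = \sqrt{\left(-502\right) 67} + 300 = \sqrt{-33634} + 300 = i \sqrt{33634} + 300 = 300 + i \sqrt{33634}$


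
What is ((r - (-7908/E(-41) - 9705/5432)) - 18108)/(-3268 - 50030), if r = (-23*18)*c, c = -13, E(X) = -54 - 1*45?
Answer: 2295210343/9553986288 ≈ 0.24024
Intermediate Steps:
E(X) = -99 (E(X) = -54 - 45 = -99)
r = 5382 (r = -23*18*(-13) = -414*(-13) = 5382)
((r - (-7908/E(-41) - 9705/5432)) - 18108)/(-3268 - 50030) = ((5382 - (-7908/(-99) - 9705/5432)) - 18108)/(-3268 - 50030) = ((5382 - (-7908*(-1/99) - 9705*1/5432)) - 18108)/(-53298) = ((5382 - (2636/33 - 9705/5432)) - 18108)*(-1/53298) = ((5382 - 1*13998487/179256) - 18108)*(-1/53298) = ((5382 - 13998487/179256) - 18108)*(-1/53298) = (950757305/179256 - 18108)*(-1/53298) = -2295210343/179256*(-1/53298) = 2295210343/9553986288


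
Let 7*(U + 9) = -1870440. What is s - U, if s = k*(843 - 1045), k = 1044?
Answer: 394287/7 ≈ 56327.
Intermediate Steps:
U = -1870503/7 (U = -9 + (⅐)*(-1870440) = -9 - 1870440/7 = -1870503/7 ≈ -2.6721e+5)
s = -210888 (s = 1044*(843 - 1045) = 1044*(-202) = -210888)
s - U = -210888 - 1*(-1870503/7) = -210888 + 1870503/7 = 394287/7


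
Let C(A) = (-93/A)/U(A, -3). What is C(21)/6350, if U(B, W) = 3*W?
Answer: 31/400050 ≈ 7.7490e-5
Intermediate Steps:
C(A) = 31/(3*A) (C(A) = (-93/A)/((3*(-3))) = -93/A/(-9) = -93/A*(-⅑) = 31/(3*A))
C(21)/6350 = ((31/3)/21)/6350 = ((31/3)*(1/21))*(1/6350) = (31/63)*(1/6350) = 31/400050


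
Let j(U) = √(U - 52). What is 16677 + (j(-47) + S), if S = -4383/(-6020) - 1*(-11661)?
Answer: 170599143/6020 + 3*I*√11 ≈ 28339.0 + 9.9499*I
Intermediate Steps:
S = 70203603/6020 (S = -4383*(-1/6020) + 11661 = 4383/6020 + 11661 = 70203603/6020 ≈ 11662.)
j(U) = √(-52 + U)
16677 + (j(-47) + S) = 16677 + (√(-52 - 47) + 70203603/6020) = 16677 + (√(-99) + 70203603/6020) = 16677 + (3*I*√11 + 70203603/6020) = 16677 + (70203603/6020 + 3*I*√11) = 170599143/6020 + 3*I*√11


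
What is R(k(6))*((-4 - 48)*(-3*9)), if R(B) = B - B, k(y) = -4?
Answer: 0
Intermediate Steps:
R(B) = 0
R(k(6))*((-4 - 48)*(-3*9)) = 0*((-4 - 48)*(-3*9)) = 0*(-52*(-27)) = 0*1404 = 0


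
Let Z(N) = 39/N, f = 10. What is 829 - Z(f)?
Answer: 8251/10 ≈ 825.10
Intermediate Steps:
829 - Z(f) = 829 - 39/10 = 8251/10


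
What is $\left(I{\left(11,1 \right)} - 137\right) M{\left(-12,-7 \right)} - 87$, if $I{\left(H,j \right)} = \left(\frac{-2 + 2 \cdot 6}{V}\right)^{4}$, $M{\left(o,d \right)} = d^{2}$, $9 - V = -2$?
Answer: $- \frac{99068800}{14641} \approx -6766.5$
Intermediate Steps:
$V = 11$ ($V = 9 - -2 = 9 + 2 = 11$)
$I{\left(H,j \right)} = \frac{10000}{14641}$ ($I{\left(H,j \right)} = \left(\frac{-2 + 2 \cdot 6}{11}\right)^{4} = \left(\left(-2 + 12\right) \frac{1}{11}\right)^{4} = \left(10 \cdot \frac{1}{11}\right)^{4} = \left(\frac{10}{11}\right)^{4} = \frac{10000}{14641}$)
$\left(I{\left(11,1 \right)} - 137\right) M{\left(-12,-7 \right)} - 87 = \left(\frac{10000}{14641} - 137\right) \left(-7\right)^{2} - 87 = \left(\frac{10000}{14641} - 137\right) 49 - 87 = \left(- \frac{1995817}{14641}\right) 49 - 87 = - \frac{97795033}{14641} - 87 = - \frac{99068800}{14641}$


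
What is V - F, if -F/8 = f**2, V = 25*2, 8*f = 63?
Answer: 4369/8 ≈ 546.13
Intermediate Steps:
f = 63/8 (f = (1/8)*63 = 63/8 ≈ 7.8750)
V = 50
F = -3969/8 (F = -8*(63/8)**2 = -8*3969/64 = -3969/8 ≈ -496.13)
V - F = 50 - 1*(-3969/8) = 50 + 3969/8 = 4369/8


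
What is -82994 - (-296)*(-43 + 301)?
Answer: -6626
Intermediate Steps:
-82994 - (-296)*(-43 + 301) = -82994 - (-296)*258 = -82994 - 1*(-76368) = -82994 + 76368 = -6626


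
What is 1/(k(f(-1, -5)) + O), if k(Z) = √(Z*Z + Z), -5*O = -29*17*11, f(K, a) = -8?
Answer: 27115/29407529 - 50*√14/29407529 ≈ 0.00091568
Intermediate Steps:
O = 5423/5 (O = -(-29*17)*11/5 = -(-493)*11/5 = -⅕*(-5423) = 5423/5 ≈ 1084.6)
k(Z) = √(Z + Z²) (k(Z) = √(Z² + Z) = √(Z + Z²))
1/(k(f(-1, -5)) + O) = 1/(√(-8*(1 - 8)) + 5423/5) = 1/(√(-8*(-7)) + 5423/5) = 1/(√56 + 5423/5) = 1/(2*√14 + 5423/5) = 1/(5423/5 + 2*√14)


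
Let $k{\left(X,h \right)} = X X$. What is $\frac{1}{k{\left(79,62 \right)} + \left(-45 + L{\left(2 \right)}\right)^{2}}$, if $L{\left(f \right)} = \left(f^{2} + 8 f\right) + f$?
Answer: $\frac{1}{6770} \approx 0.00014771$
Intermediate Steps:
$k{\left(X,h \right)} = X^{2}$
$L{\left(f \right)} = f^{2} + 9 f$
$\frac{1}{k{\left(79,62 \right)} + \left(-45 + L{\left(2 \right)}\right)^{2}} = \frac{1}{79^{2} + \left(-45 + 2 \left(9 + 2\right)\right)^{2}} = \frac{1}{6241 + \left(-45 + 2 \cdot 11\right)^{2}} = \frac{1}{6241 + \left(-45 + 22\right)^{2}} = \frac{1}{6241 + \left(-23\right)^{2}} = \frac{1}{6241 + 529} = \frac{1}{6770}$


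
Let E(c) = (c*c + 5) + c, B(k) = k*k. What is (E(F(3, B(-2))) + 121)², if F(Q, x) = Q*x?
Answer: 79524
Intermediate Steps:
B(k) = k²
E(c) = 5 + c + c² (E(c) = (c² + 5) + c = (5 + c²) + c = 5 + c + c²)
(E(F(3, B(-2))) + 121)² = ((5 + 3*(-2)² + (3*(-2)²)²) + 121)² = ((5 + 3*4 + (3*4)²) + 121)² = ((5 + 12 + 12²) + 121)² = ((5 + 12 + 144) + 121)² = (161 + 121)² = 282² = 79524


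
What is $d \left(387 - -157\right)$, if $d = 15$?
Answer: $8160$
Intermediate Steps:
$d \left(387 - -157\right) = 15 \left(387 - -157\right) = 15 \left(387 + 157\right) = 15 \cdot 544 = 8160$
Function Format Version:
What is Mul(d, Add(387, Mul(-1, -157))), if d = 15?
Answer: 8160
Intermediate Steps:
Mul(d, Add(387, Mul(-1, -157))) = Mul(15, Add(387, Mul(-1, -157))) = Mul(15, Add(387, 157)) = Mul(15, 544) = 8160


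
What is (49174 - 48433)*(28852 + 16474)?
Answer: 33586566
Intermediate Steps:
(49174 - 48433)*(28852 + 16474) = 741*45326 = 33586566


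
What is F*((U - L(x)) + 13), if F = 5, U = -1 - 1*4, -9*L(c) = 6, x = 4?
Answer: 130/3 ≈ 43.333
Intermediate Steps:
L(c) = -⅔ (L(c) = -⅑*6 = -⅔)
U = -5 (U = -1 - 4 = -5)
F*((U - L(x)) + 13) = 5*((-5 - 1*(-⅔)) + 13) = 5*((-5 + ⅔) + 13) = 5*(-13/3 + 13) = 5*(26/3) = 130/3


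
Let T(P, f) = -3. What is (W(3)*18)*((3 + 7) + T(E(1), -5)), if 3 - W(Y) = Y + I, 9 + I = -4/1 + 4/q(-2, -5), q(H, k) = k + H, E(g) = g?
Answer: 1710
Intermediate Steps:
q(H, k) = H + k
I = -95/7 (I = -9 + (-4/1 + 4/(-2 - 5)) = -9 + (-4*1 + 4/(-7)) = -9 + (-4 + 4*(-1/7)) = -9 + (-4 - 4/7) = -9 - 32/7 = -95/7 ≈ -13.571)
W(Y) = 116/7 - Y (W(Y) = 3 - (Y - 95/7) = 3 - (-95/7 + Y) = 3 + (95/7 - Y) = 116/7 - Y)
(W(3)*18)*((3 + 7) + T(E(1), -5)) = ((116/7 - 1*3)*18)*((3 + 7) - 3) = ((116/7 - 3)*18)*(10 - 3) = ((95/7)*18)*7 = (1710/7)*7 = 1710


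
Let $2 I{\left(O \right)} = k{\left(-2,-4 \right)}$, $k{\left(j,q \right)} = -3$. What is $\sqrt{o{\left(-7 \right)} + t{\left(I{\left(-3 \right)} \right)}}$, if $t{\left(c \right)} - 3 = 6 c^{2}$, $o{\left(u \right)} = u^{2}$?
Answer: $\frac{\sqrt{262}}{2} \approx 8.0932$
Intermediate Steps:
$I{\left(O \right)} = - \frac{3}{2}$ ($I{\left(O \right)} = \frac{1}{2} \left(-3\right) = - \frac{3}{2}$)
$t{\left(c \right)} = 3 + 6 c^{2}$
$\sqrt{o{\left(-7 \right)} + t{\left(I{\left(-3 \right)} \right)}} = \sqrt{\left(-7\right)^{2} + \left(3 + 6 \left(- \frac{3}{2}\right)^{2}\right)} = \sqrt{49 + \left(3 + 6 \cdot \frac{9}{4}\right)} = \sqrt{49 + \left(3 + \frac{27}{2}\right)} = \sqrt{49 + \frac{33}{2}} = \sqrt{\frac{131}{2}} = \frac{\sqrt{262}}{2}$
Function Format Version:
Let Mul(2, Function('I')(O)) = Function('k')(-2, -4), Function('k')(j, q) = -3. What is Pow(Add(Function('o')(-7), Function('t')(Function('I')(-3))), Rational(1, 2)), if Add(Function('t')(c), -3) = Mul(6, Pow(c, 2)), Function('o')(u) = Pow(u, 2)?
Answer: Mul(Rational(1, 2), Pow(262, Rational(1, 2))) ≈ 8.0932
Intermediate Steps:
Function('I')(O) = Rational(-3, 2) (Function('I')(O) = Mul(Rational(1, 2), -3) = Rational(-3, 2))
Function('t')(c) = Add(3, Mul(6, Pow(c, 2)))
Pow(Add(Function('o')(-7), Function('t')(Function('I')(-3))), Rational(1, 2)) = Pow(Add(Pow(-7, 2), Add(3, Mul(6, Pow(Rational(-3, 2), 2)))), Rational(1, 2)) = Pow(Add(49, Add(3, Mul(6, Rational(9, 4)))), Rational(1, 2)) = Pow(Add(49, Add(3, Rational(27, 2))), Rational(1, 2)) = Pow(Add(49, Rational(33, 2)), Rational(1, 2)) = Pow(Rational(131, 2), Rational(1, 2)) = Mul(Rational(1, 2), Pow(262, Rational(1, 2)))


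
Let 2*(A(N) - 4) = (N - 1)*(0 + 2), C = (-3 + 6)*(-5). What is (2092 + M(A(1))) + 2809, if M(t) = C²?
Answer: 5126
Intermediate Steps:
C = -15 (C = 3*(-5) = -15)
A(N) = 3 + N (A(N) = 4 + ((N - 1)*(0 + 2))/2 = 4 + ((-1 + N)*2)/2 = 4 + (-2 + 2*N)/2 = 4 + (-1 + N) = 3 + N)
M(t) = 225 (M(t) = (-15)² = 225)
(2092 + M(A(1))) + 2809 = (2092 + 225) + 2809 = 2317 + 2809 = 5126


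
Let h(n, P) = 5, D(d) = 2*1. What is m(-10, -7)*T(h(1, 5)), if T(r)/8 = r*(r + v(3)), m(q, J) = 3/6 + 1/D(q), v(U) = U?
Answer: 320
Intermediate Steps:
D(d) = 2
m(q, J) = 1 (m(q, J) = 3/6 + 1/2 = 3*(⅙) + 1*(½) = ½ + ½ = 1)
T(r) = 8*r*(3 + r) (T(r) = 8*(r*(r + 3)) = 8*(r*(3 + r)) = 8*r*(3 + r))
m(-10, -7)*T(h(1, 5)) = 1*(8*5*(3 + 5)) = 1*(8*5*8) = 1*320 = 320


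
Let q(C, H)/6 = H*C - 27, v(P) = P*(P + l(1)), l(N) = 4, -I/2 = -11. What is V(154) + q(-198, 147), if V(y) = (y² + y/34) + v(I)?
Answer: -2558593/17 ≈ -1.5051e+5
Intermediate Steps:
I = 22 (I = -2*(-11) = 22)
v(P) = P*(4 + P) (v(P) = P*(P + 4) = P*(4 + P))
q(C, H) = -162 + 6*C*H (q(C, H) = 6*(H*C - 27) = 6*(C*H - 27) = 6*(-27 + C*H) = -162 + 6*C*H)
V(y) = 572 + y² + y/34 (V(y) = (y² + y/34) + 22*(4 + 22) = (y² + y/34) + 22*26 = (y² + y/34) + 572 = 572 + y² + y/34)
V(154) + q(-198, 147) = (572 + 154² + (1/34)*154) + (-162 + 6*(-198)*147) = (572 + 23716 + 77/17) + (-162 - 174636) = 412973/17 - 174798 = -2558593/17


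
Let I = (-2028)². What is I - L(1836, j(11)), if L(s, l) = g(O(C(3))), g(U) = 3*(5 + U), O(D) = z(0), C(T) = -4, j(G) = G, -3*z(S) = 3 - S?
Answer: 4112772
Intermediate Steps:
z(S) = -1 + S/3 (z(S) = -(3 - S)/3 = -1 + S/3)
O(D) = -1 (O(D) = -1 + (⅓)*0 = -1 + 0 = -1)
g(U) = 15 + 3*U
L(s, l) = 12 (L(s, l) = 15 + 3*(-1) = 15 - 3 = 12)
I = 4112784
I - L(1836, j(11)) = 4112784 - 1*12 = 4112784 - 12 = 4112772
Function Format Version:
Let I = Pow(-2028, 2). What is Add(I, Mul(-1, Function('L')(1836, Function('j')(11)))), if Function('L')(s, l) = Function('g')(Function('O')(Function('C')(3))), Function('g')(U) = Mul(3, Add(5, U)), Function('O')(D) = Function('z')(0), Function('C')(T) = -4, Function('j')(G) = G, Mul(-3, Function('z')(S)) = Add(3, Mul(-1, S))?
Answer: 4112772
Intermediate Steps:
Function('z')(S) = Add(-1, Mul(Rational(1, 3), S)) (Function('z')(S) = Mul(Rational(-1, 3), Add(3, Mul(-1, S))) = Add(-1, Mul(Rational(1, 3), S)))
Function('O')(D) = -1 (Function('O')(D) = Add(-1, Mul(Rational(1, 3), 0)) = Add(-1, 0) = -1)
Function('g')(U) = Add(15, Mul(3, U))
Function('L')(s, l) = 12 (Function('L')(s, l) = Add(15, Mul(3, -1)) = Add(15, -3) = 12)
I = 4112784
Add(I, Mul(-1, Function('L')(1836, Function('j')(11)))) = Add(4112784, Mul(-1, 12)) = Add(4112784, -12) = 4112772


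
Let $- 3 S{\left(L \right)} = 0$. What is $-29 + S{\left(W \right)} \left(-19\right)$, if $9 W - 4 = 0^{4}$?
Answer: $-29$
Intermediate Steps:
$W = \frac{4}{9}$ ($W = \frac{4}{9} + \frac{0^{4}}{9} = \frac{4}{9} + \frac{1}{9} \cdot 0 = \frac{4}{9} + 0 = \frac{4}{9} \approx 0.44444$)
$S{\left(L \right)} = 0$ ($S{\left(L \right)} = \left(- \frac{1}{3}\right) 0 = 0$)
$-29 + S{\left(W \right)} \left(-19\right) = -29 + 0 \left(-19\right) = -29 + 0 = -29$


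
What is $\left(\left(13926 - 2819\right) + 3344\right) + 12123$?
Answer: $26574$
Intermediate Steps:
$\left(\left(13926 - 2819\right) + 3344\right) + 12123 = \left(11107 + 3344\right) + 12123 = 14451 + 12123 = 26574$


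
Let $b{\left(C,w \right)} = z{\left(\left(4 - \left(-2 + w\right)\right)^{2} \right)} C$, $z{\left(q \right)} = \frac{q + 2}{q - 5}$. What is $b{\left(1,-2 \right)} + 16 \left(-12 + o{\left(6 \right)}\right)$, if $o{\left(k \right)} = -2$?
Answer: $- \frac{13150}{59} \approx -222.88$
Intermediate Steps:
$z{\left(q \right)} = \frac{2 + q}{-5 + q}$
$b{\left(C,w \right)} = \frac{C \left(2 + \left(6 - w\right)^{2}\right)}{-5 + \left(6 - w\right)^{2}}$ ($b{\left(C,w \right)} = \frac{2 + \left(4 - \left(-2 + w\right)\right)^{2}}{-5 + \left(4 - \left(-2 + w\right)\right)^{2}} C = \frac{2 + \left(6 - w\right)^{2}}{-5 + \left(6 - w\right)^{2}} C = \frac{C \left(2 + \left(6 - w\right)^{2}\right)}{-5 + \left(6 - w\right)^{2}}$)
$b{\left(1,-2 \right)} + 16 \left(-12 + o{\left(6 \right)}\right) = 1 \frac{1}{-5 + \left(-6 - 2\right)^{2}} \left(2 + \left(-6 - 2\right)^{2}\right) + 16 \left(-12 - 2\right) = 1 \frac{1}{-5 + \left(-8\right)^{2}} \left(2 + \left(-8\right)^{2}\right) + 16 \left(-14\right) = 1 \frac{1}{-5 + 64} \left(2 + 64\right) - 224 = 1 \cdot \frac{1}{59} \cdot 66 - 224 = \frac{66}{59} - 224 = - \frac{13150}{59}$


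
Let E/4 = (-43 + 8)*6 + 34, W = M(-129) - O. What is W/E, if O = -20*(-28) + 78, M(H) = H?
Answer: 767/704 ≈ 1.0895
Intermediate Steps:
O = 638 (O = 560 + 78 = 638)
W = -767 (W = -129 - 1*638 = -129 - 638 = -767)
E = -704 (E = 4*((-43 + 8)*6 + 34) = 4*(-35*6 + 34) = 4*(-210 + 34) = 4*(-176) = -704)
W/E = -767/(-704) = -767*(-1/704) = 767/704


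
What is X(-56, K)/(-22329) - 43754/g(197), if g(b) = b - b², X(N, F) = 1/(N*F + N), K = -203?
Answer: 394701157285/348315608592 ≈ 1.1332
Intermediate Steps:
X(N, F) = 1/(N + F*N) (X(N, F) = 1/(F*N + N) = 1/(N + F*N))
X(-56, K)/(-22329) - 43754/g(197) = (1/((-56)*(1 - 203)))/(-22329) - 43754*1/(197*(1 - 1*197)) = -1/56/(-202)*(-1/22329) - 43754*1/(197*(1 - 197)) = -1/56*(-1/202)*(-1/22329) - 43754/(197*(-196)) = (1/11312)*(-1/22329) - 43754/(-38612) = -1/252585648 - 43754*(-1/38612) = -1/252585648 + 21877/19306 = 394701157285/348315608592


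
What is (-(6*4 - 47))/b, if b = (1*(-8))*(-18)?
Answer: 23/144 ≈ 0.15972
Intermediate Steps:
b = 144 (b = -8*(-18) = 144)
(-(6*4 - 47))/b = -(6*4 - 47)/144 = -(24 - 47)*(1/144) = -1*(-23)*(1/144) = 23*(1/144) = 23/144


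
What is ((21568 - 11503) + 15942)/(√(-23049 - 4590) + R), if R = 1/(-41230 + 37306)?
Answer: -102051468/425579130865 - 1201349881296*I*√3071/425579130865 ≈ -0.00023979 - 156.43*I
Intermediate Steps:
R = -1/3924 (R = 1/(-3924) = -1/3924 ≈ -0.00025484)
((21568 - 11503) + 15942)/(√(-23049 - 4590) + R) = ((21568 - 11503) + 15942)/(√(-23049 - 4590) - 1/3924) = (10065 + 15942)/(√(-27639) - 1/3924) = 26007/(3*I*√3071 - 1/3924) = 26007/(-1/3924 + 3*I*√3071)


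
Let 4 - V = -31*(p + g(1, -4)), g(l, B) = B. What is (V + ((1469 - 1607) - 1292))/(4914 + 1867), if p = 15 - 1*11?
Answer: -1426/6781 ≈ -0.21029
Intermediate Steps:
p = 4 (p = 15 - 11 = 4)
V = 4 (V = 4 - (-31)*(4 - 4) = 4 - (-31)*0 = 4 - 1*0 = 4 + 0 = 4)
(V + ((1469 - 1607) - 1292))/(4914 + 1867) = (4 + ((1469 - 1607) - 1292))/(4914 + 1867) = (4 + (-138 - 1292))/6781 = (4 - 1430)*(1/6781) = -1426*1/6781 = -1426/6781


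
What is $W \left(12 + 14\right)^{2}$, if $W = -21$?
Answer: $-14196$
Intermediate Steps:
$W \left(12 + 14\right)^{2} = - 21 \left(12 + 14\right)^{2} = - 21 \cdot 26^{2} = \left(-21\right) 676 = -14196$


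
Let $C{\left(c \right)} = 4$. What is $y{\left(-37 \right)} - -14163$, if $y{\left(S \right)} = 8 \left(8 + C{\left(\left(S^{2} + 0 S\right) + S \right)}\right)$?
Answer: $14259$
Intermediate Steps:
$y{\left(S \right)} = 96$ ($y{\left(S \right)} = 8 \left(8 + 4\right) = 8 \cdot 12 = 96$)
$y{\left(-37 \right)} - -14163 = 96 - -14163 = 96 + 14163 = 14259$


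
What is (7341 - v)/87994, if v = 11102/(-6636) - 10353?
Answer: 8387749/41709156 ≈ 0.20110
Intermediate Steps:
v = -4908115/474 (v = 11102*(-1/6636) - 10353 = -793/474 - 10353 = -4908115/474 ≈ -10355.)
(7341 - v)/87994 = (7341 - 1*(-4908115/474))/87994 = (7341 + 4908115/474)*(1/87994) = (8387749/474)*(1/87994) = 8387749/41709156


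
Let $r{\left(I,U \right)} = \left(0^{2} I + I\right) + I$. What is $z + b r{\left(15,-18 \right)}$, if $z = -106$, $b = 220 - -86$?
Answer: $9074$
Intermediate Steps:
$b = 306$ ($b = 220 + 86 = 306$)
$r{\left(I,U \right)} = 2 I$ ($r{\left(I,U \right)} = \left(0 I + I\right) + I = \left(0 + I\right) + I = I + I = 2 I$)
$z + b r{\left(15,-18 \right)} = -106 + 306 \cdot 2 \cdot 15 = -106 + 306 \cdot 30 = -106 + 9180 = 9074$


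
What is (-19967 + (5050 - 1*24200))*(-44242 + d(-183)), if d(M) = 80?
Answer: 1727484954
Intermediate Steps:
(-19967 + (5050 - 1*24200))*(-44242 + d(-183)) = (-19967 + (5050 - 1*24200))*(-44242 + 80) = (-19967 + (5050 - 24200))*(-44162) = (-19967 - 19150)*(-44162) = -39117*(-44162) = 1727484954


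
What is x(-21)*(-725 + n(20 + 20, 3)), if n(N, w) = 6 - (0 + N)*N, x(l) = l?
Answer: 48699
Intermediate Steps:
n(N, w) = 6 - N**2 (n(N, w) = 6 - N*N = 6 - N**2)
x(-21)*(-725 + n(20 + 20, 3)) = -21*(-725 + (6 - (20 + 20)**2)) = -21*(-725 + (6 - 1*40**2)) = -21*(-725 + (6 - 1*1600)) = -21*(-725 + (6 - 1600)) = -21*(-725 - 1594) = -21*(-2319) = 48699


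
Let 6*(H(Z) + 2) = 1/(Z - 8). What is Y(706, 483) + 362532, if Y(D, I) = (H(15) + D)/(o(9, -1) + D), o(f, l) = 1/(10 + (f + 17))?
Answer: 64501508322/177919 ≈ 3.6253e+5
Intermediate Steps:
o(f, l) = 1/(27 + f) (o(f, l) = 1/(10 + (17 + f)) = 1/(27 + f))
H(Z) = -2 + 1/(6*(-8 + Z)) (H(Z) = -2 + 1/(6*(Z - 8)) = -2 + 1/(6*(-8 + Z)))
Y(D, I) = (-83/42 + D)/(1/36 + D) (Y(D, I) = ((97 - 12*15)/(6*(-8 + 15)) + D)/(1/(27 + 9) + D) = ((⅙)*(97 - 180)/7 + D)/(1/36 + D) = ((⅙)*(⅐)*(-83) + D)/(1/36 + D) = (-83/42 + D)/(1/36 + D))
Y(706, 483) + 362532 = 6*(-83 + 42*706)/(7*(1 + 36*706)) + 362532 = 6*(-83 + 29652)/(7*(1 + 25416)) + 362532 = (6/7)*29569/25417 + 362532 = (6/7)*(1/25417)*29569 + 362532 = 177414/177919 + 362532 = 64501508322/177919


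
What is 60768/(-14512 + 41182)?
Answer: 10128/4445 ≈ 2.2785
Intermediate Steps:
60768/(-14512 + 41182) = 60768/26670 = 60768*(1/26670) = 10128/4445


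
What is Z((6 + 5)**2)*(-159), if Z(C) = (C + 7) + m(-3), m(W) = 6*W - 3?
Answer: -17013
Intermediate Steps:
m(W) = -3 + 6*W
Z(C) = -14 + C (Z(C) = (C + 7) + (-3 + 6*(-3)) = (7 + C) + (-3 - 18) = (7 + C) - 21 = -14 + C)
Z((6 + 5)**2)*(-159) = (-14 + (6 + 5)**2)*(-159) = (-14 + 11**2)*(-159) = (-14 + 121)*(-159) = 107*(-159) = -17013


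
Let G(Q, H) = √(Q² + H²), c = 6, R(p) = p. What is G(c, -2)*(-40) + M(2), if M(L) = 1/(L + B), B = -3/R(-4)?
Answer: 4/11 - 80*√10 ≈ -252.62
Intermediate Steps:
B = ¾ (B = -3/(-4) = -3*(-¼) = ¾ ≈ 0.75000)
G(Q, H) = √(H² + Q²)
M(L) = 1/(¾ + L) (M(L) = 1/(L + ¾) = 1/(¾ + L))
G(c, -2)*(-40) + M(2) = √((-2)² + 6²)*(-40) + 4/(3 + 4*2) = √(4 + 36)*(-40) + 4/(3 + 8) = √40*(-40) + 4/11 = (2*√10)*(-40) + 4*(1/11) = -80*√10 + 4/11 = 4/11 - 80*√10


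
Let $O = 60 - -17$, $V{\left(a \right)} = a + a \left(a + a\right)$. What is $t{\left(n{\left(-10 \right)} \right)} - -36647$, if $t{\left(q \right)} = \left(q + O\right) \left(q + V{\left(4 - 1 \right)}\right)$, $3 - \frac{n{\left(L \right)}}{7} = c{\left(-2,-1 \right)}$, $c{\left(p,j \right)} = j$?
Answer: $41792$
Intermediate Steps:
$V{\left(a \right)} = a + 2 a^{2}$ ($V{\left(a \right)} = a + a 2 a = a + 2 a^{2}$)
$O = 77$ ($O = 60 + 17 = 77$)
$n{\left(L \right)} = 28$ ($n{\left(L \right)} = 21 - -7 = 21 + 7 = 28$)
$t{\left(q \right)} = \left(21 + q\right) \left(77 + q\right)$ ($t{\left(q \right)} = \left(q + 77\right) \left(q + \left(4 - 1\right) \left(1 + 2 \left(4 - 1\right)\right)\right) = \left(77 + q\right) \left(q + 3 \left(1 + 2 \cdot 3\right)\right) = \left(77 + q\right) \left(q + 3 \left(1 + 6\right)\right) = \left(77 + q\right) \left(q + 3 \cdot 7\right) = \left(77 + q\right) \left(q + 21\right) = \left(77 + q\right) \left(21 + q\right) = \left(21 + q\right) \left(77 + q\right)$)
$t{\left(n{\left(-10 \right)} \right)} - -36647 = \left(1617 + 28^{2} + 98 \cdot 28\right) - -36647 = \left(1617 + 784 + 2744\right) + 36647 = 5145 + 36647 = 41792$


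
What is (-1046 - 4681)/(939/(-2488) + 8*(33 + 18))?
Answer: -4749592/338055 ≈ -14.050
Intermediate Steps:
(-1046 - 4681)/(939/(-2488) + 8*(33 + 18)) = -5727/(939*(-1/2488) + 8*51) = -5727/(-939/2488 + 408) = -5727/1014165/2488 = -5727*2488/1014165 = -4749592/338055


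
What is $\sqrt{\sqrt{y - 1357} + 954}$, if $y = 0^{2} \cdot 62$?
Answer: $\sqrt{954 + i \sqrt{1357}} \approx 30.893 + 0.59622 i$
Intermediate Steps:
$y = 0$ ($y = 0 \cdot 62 = 0$)
$\sqrt{\sqrt{y - 1357} + 954} = \sqrt{\sqrt{0 - 1357} + 954} = \sqrt{\sqrt{-1357} + 954} = \sqrt{i \sqrt{1357} + 954} = \sqrt{954 + i \sqrt{1357}}$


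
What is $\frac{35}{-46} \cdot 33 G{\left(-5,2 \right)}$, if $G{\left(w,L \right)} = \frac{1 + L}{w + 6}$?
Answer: $- \frac{3465}{46} \approx -75.326$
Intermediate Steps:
$G{\left(w,L \right)} = \frac{1 + L}{6 + w}$
$\frac{35}{-46} \cdot 33 G{\left(-5,2 \right)} = \frac{35}{-46} \cdot 33 \frac{1 + 2}{6 - 5} = 35 \left(- \frac{1}{46}\right) 33 \cdot 1^{-1} \cdot 3 = \left(- \frac{35}{46}\right) 33 \cdot 1 \cdot 3 = \left(- \frac{1155}{46}\right) 3 = - \frac{3465}{46}$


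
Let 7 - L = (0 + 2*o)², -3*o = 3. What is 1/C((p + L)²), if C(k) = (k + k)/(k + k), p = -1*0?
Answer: 1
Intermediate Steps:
o = -1 (o = -⅓*3 = -1)
L = 3 (L = 7 - (0 + 2*(-1))² = 7 - (0 - 2)² = 7 - 1*(-2)² = 7 - 1*4 = 7 - 4 = 3)
p = 0
C(k) = 1 (C(k) = (2*k)/((2*k)) = (2*k)*(1/(2*k)) = 1)
1/C((p + L)²) = 1/1 = 1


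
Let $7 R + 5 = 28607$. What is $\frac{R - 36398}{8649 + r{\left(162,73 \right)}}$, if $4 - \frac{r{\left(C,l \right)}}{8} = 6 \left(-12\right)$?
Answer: $- \frac{32312}{9257} \approx -3.4905$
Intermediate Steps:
$R = 4086$ ($R = - \frac{5}{7} + \frac{1}{7} \cdot 28607 = - \frac{5}{7} + \frac{28607}{7} = 4086$)
$r{\left(C,l \right)} = 608$ ($r{\left(C,l \right)} = 32 - 8 \cdot 6 \left(-12\right) = 32 - -576 = 32 + 576 = 608$)
$\frac{R - 36398}{8649 + r{\left(162,73 \right)}} = \frac{4086 - 36398}{8649 + 608} = - \frac{32312}{9257}$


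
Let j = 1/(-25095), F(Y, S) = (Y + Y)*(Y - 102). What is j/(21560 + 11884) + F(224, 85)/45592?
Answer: 5733941688061/4783040648820 ≈ 1.1988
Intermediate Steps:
F(Y, S) = 2*Y*(-102 + Y) (F(Y, S) = (2*Y)*(-102 + Y) = 2*Y*(-102 + Y))
j = -1/25095 ≈ -3.9849e-5
j/(21560 + 11884) + F(224, 85)/45592 = -1/(25095*(21560 + 11884)) + (2*224*(-102 + 224))/45592 = -1/25095/33444 + (2*224*122)*(1/45592) = -1/25095*1/33444 + 54656*(1/45592) = -1/839277180 + 6832/5699 = 5733941688061/4783040648820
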